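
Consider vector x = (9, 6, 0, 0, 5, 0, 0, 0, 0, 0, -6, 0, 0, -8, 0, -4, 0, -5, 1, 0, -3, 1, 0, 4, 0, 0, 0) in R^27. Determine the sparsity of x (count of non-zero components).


Non-zero positions: [0, 1, 4, 10, 13, 15, 17, 18, 20, 21, 23].
Sparsity = 11.

11


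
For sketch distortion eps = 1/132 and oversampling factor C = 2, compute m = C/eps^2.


1/eps = 132.
(1/eps)^2 = 17424.
m = 2*17424 = 34848.

34848


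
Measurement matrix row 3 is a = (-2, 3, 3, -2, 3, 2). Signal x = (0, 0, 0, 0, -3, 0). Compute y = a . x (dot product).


Non-zero terms: ['3*-3']
Products: [-9]
y = sum = -9.

-9


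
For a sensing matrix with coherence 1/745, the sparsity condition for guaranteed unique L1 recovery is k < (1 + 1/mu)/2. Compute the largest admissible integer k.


1/mu = 745.
1 + 1/mu = 746.
(1 + 1/mu)/2 = 373 is an integer and the inequality is strict, so k_max = 373 - 1 = 372.

372


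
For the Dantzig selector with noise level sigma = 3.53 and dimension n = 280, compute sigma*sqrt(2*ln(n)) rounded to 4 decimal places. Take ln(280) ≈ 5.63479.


ln(280) ≈ 5.63479.
2*ln(n) ≈ 11.26958.
sqrt(2*ln(n)) ≈ sqrt(11.26958) ≈ 3.35702.
threshold ≈ 3.53*3.35702 = 11.8502806 ≈ 11.8503.

11.8503


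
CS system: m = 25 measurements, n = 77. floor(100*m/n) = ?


100*m/n = 100*25/77 ≈ 32.4675.
floor = 32.

32


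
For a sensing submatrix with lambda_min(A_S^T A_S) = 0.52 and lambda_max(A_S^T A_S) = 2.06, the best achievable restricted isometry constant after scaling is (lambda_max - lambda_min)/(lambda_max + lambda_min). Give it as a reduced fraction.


lambda_max - lambda_min = 2.06 - 0.52 = 1.54.
lambda_max + lambda_min = 2.06 + 0.52 = 2.58.
delta = 1.54/2.58 = 154/258 = 77/129.

77/129


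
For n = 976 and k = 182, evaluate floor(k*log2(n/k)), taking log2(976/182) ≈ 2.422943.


log2(n/k) = log2(976/182) ≈ 2.422943.
k*log2(n/k) ≈ 182*2.422943 = 440.975626.
floor(440.975626) = 440.

440


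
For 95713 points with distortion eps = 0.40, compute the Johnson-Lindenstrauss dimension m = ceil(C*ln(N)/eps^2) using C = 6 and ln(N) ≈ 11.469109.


ln(95713) ≈ 11.469109.
eps^2 = 0.40^2 = 0.16.
C*ln(N)/eps^2 ≈ 6*11.469109/0.16 ≈ 430.0916.
m = ceil(430.0916) = 431.

431


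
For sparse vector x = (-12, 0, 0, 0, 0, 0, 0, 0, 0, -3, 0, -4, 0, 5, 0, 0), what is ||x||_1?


Non-zero entries: [(0, -12), (9, -3), (11, -4), (13, 5)]
Absolute values: [12, 3, 4, 5]
||x||_1 = sum = 24.

24


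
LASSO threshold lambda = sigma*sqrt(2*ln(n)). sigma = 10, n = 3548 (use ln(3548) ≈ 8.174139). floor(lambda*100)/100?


ln(3548) ≈ 8.174139.
2*ln(n) ≈ 16.348278.
sqrt(2*ln(n)) ≈ sqrt(16.348278) ≈ 4.0433.
lambda ≈ 10*4.0433 = 40.433.
floor(lambda*100)/100 = 40.43.

40.43


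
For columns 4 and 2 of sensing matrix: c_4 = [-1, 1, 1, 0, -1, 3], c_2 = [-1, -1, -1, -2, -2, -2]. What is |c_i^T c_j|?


Inner product: -1*-1 + 1*-1 + 1*-1 + 0*-2 + -1*-2 + 3*-2
Products: [1, -1, -1, 0, 2, -6]
Sum = -5.
|dot| = 5.

5


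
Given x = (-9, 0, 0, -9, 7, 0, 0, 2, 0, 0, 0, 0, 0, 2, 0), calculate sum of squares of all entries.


Non-zero entries: [(0, -9), (3, -9), (4, 7), (7, 2), (13, 2)]
Squares: [81, 81, 49, 4, 4]
||x||_2^2 = sum = 219.

219


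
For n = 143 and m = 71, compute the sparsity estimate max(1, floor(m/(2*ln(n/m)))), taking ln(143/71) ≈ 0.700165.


n/m = 143/71.
ln(n/m) ≈ 0.700165.
2*ln(n/m) ≈ 1.40033.
m/(2*ln(n/m)) ≈ 71/1.40033 ≈ 50.7023.
floor = 50.
k_max = max(1, 50) = 50.

50


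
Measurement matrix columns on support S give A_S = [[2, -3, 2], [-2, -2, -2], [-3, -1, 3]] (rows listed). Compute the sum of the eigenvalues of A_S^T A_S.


Sum of eigenvalues of A_S^T A_S = trace(A_S^T A_S) = sum of squared column norms of A_S.
A_S^T A_S diagonal: [17, 14, 17].
trace = 17 + 14 + 17 = 48.

48


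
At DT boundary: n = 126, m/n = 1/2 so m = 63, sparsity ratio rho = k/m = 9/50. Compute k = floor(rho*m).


m = 1/2*126 = 63.
rho = 9/50.
rho*m = 9/50*63 = 11.34.
k = floor(11.34) = 11.

11


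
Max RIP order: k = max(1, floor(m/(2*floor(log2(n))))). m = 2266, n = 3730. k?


floor(log2(3730)) = 11.
2*11 = 22.
m/(2*floor(log2(n))) = 2266/22 ≈ 103.0.
floor = 103.
k = max(1, 103) = 103.

103


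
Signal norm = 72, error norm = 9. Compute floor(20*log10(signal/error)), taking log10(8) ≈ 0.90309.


||x||/||e|| = 72/9 = 8.
log10(8) ≈ 0.90309.
20*log10(||x||/||e||) ≈ 20*0.90309 = 18.0618.
floor(18.0618) = 18.

18


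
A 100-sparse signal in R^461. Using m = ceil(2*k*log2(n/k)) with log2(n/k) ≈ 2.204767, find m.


log2(n/k) = log2(461/100) ≈ 2.204767.
2*k*log2(n/k) ≈ 2*100*2.204767 = 440.9534.
m = ceil(440.9534) = 441.

441


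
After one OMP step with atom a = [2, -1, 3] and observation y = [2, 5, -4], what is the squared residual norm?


a^T a = 14.
a^T y = -13.
coeff = -13/14 = -13/14.
||r||^2 = 461/14.

461/14


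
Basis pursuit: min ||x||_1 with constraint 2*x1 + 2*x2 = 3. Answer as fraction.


Axis intercepts:
  x1 = 3/2, x2 = 0: L1 = 3/2
  x1 = 0, x2 = 3/2: L1 = 3/2
x* = (3/2, 0)
||x*||_1 = 3/2.

3/2


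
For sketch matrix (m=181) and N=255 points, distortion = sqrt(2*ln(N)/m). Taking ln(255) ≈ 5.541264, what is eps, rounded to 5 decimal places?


ln(255) ≈ 5.541264.
2*ln(N)/m ≈ 2*5.541264/181 ≈ 0.06122944.
eps = sqrt(0.06122944) ≈ 0.2474458 ≈ 0.24745.

0.24745


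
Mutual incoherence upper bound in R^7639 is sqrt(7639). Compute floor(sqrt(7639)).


87^2 = 7569 <= 7639 < 7744 = 88^2, so 87 <= sqrt(7639) < 88.
floor(sqrt(7639)) = 87.

87


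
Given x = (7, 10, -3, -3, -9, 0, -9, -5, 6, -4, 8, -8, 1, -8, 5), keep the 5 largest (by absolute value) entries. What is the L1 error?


Sorted |x_i| descending: [10, 9, 9, 8, 8, 8, 7, 6, 5, 5, 4, 3, 3, 1, 0]
Keep top 5: [10, 9, 9, 8, 8]
Tail entries: [8, 7, 6, 5, 5, 4, 3, 3, 1, 0]
L1 error = sum of tail = 42.

42


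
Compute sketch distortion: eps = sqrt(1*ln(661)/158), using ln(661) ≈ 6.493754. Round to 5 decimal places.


ln(661) ≈ 6.493754.
1*ln(N)/m ≈ 1*6.493754/158 ≈ 0.04109971.
eps = sqrt(0.04109971) ≈ 0.2027306 ≈ 0.20273.

0.20273


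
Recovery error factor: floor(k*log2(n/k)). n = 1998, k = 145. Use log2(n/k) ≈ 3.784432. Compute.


log2(n/k) = log2(1998/145) ≈ 3.784432.
k*log2(n/k) ≈ 145*3.784432 = 548.74264.
floor(548.74264) = 548.

548


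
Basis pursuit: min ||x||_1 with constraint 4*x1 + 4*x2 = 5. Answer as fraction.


Axis intercepts:
  x1 = 5/4, x2 = 0: L1 = 5/4
  x1 = 0, x2 = 5/4: L1 = 5/4
x* = (5/4, 0)
||x*||_1 = 5/4.

5/4


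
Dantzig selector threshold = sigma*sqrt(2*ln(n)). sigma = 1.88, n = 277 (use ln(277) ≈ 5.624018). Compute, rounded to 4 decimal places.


ln(277) ≈ 5.624018.
2*ln(n) ≈ 11.248036.
sqrt(2*ln(n)) ≈ sqrt(11.248036) ≈ 3.353809.
threshold ≈ 1.88*3.353809 = 6.30516092 ≈ 6.3052.

6.3052


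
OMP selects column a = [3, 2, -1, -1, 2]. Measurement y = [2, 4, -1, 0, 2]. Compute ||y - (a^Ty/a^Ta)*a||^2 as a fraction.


a^T a = 19.
a^T y = 19.
coeff = 19/19 = 1.
||r||^2 = 6.

6


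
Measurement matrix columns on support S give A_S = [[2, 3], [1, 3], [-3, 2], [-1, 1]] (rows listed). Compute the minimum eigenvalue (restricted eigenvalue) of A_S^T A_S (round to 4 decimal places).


A_S^T A_S = [[15, 2], [2, 23]].
trace = 38.
det = 341.
disc = trace^2 - 4*det = 1444 - 4*341 = 80.
sqrt(80) ≈ 8.944272.
lam_min = (38 - sqrt(80))/2 ≈ (38 - 8.944272)/2 = 14.527864 ≈ 14.5279.

14.5279


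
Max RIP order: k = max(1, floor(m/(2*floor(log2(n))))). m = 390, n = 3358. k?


floor(log2(3358)) = 11.
2*11 = 22.
m/(2*floor(log2(n))) = 390/22 ≈ 17.7273.
floor = 17.
k = max(1, 17) = 17.

17


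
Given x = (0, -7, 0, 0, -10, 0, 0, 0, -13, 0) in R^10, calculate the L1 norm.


Non-zero entries: [(1, -7), (4, -10), (8, -13)]
Absolute values: [7, 10, 13]
||x||_1 = sum = 30.

30


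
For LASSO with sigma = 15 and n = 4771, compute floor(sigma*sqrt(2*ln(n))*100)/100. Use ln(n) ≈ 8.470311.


ln(4771) ≈ 8.470311.
2*ln(n) ≈ 16.940622.
sqrt(2*ln(n)) ≈ sqrt(16.940622) ≈ 4.115899.
lambda ≈ 15*4.115899 = 61.738485.
floor(lambda*100)/100 = 61.73.

61.73


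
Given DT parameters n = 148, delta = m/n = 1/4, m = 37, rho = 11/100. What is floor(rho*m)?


m = 1/4*148 = 37.
rho = 11/100.
rho*m = 11/100*37 = 4.07.
k = floor(4.07) = 4.

4


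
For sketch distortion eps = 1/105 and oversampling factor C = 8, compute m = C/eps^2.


1/eps = 105.
(1/eps)^2 = 11025.
m = 8*11025 = 88200.

88200


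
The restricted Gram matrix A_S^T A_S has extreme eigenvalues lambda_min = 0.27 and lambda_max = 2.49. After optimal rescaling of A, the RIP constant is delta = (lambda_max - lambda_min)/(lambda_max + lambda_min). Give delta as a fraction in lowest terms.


lambda_max - lambda_min = 2.49 - 0.27 = 2.22.
lambda_max + lambda_min = 2.49 + 0.27 = 2.76.
delta = 2.22/2.76 = 222/276 = 37/46.

37/46


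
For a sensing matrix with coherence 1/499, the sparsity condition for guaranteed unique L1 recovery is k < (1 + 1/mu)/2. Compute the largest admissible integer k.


1/mu = 499.
1 + 1/mu = 500.
(1 + 1/mu)/2 = 250 is an integer and the inequality is strict, so k_max = 250 - 1 = 249.

249


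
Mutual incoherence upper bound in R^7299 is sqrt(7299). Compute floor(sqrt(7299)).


85^2 = 7225 <= 7299 < 7396 = 86^2, so 85 <= sqrt(7299) < 86.
floor(sqrt(7299)) = 85.

85


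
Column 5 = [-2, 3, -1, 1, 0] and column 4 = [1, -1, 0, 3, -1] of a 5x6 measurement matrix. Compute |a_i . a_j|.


Inner product: -2*1 + 3*-1 + -1*0 + 1*3 + 0*-1
Products: [-2, -3, 0, 3, 0]
Sum = -2.
|dot| = 2.

2


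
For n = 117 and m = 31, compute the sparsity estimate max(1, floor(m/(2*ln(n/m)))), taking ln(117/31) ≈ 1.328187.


n/m = 117/31.
ln(n/m) ≈ 1.328187.
2*ln(n/m) ≈ 2.656374.
m/(2*ln(n/m)) ≈ 31/2.656374 ≈ 11.67.
floor = 11.
k_max = max(1, 11) = 11.

11


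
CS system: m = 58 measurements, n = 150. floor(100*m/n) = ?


100*m/n = 100*58/150 ≈ 38.6667.
floor = 38.

38


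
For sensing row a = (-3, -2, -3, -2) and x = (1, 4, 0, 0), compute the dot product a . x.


Non-zero terms: ['-3*1', '-2*4']
Products: [-3, -8]
y = sum = -11.

-11


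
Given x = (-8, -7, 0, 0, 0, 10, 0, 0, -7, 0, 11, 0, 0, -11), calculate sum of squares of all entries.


Non-zero entries: [(0, -8), (1, -7), (5, 10), (8, -7), (10, 11), (13, -11)]
Squares: [64, 49, 100, 49, 121, 121]
||x||_2^2 = sum = 504.

504


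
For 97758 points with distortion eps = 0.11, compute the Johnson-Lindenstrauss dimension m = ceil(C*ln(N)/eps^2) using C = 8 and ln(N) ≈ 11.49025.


ln(97758) ≈ 11.49025.
eps^2 = 0.11^2 = 0.0121.
C*ln(N)/eps^2 ≈ 8*11.49025/0.0121 ≈ 7596.8595.
m = ceil(7596.8595) = 7597.

7597


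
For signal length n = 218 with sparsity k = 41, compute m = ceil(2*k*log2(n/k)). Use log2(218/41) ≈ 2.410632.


log2(n/k) = log2(218/41) ≈ 2.410632.
2*k*log2(n/k) ≈ 2*41*2.410632 = 197.671824.
m = ceil(197.671824) = 198.

198


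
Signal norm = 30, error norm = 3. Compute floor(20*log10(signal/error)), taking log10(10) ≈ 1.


||x||/||e|| = 30/3 = 10.
log10(10) ≈ 1.
20*log10(||x||/||e||) ≈ 20*1 = 20.
floor(20) = 20.

20


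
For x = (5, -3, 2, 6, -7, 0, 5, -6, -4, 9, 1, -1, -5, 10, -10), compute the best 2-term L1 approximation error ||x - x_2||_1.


Sorted |x_i| descending: [10, 10, 9, 7, 6, 6, 5, 5, 5, 4, 3, 2, 1, 1, 0]
Keep top 2: [10, 10]
Tail entries: [9, 7, 6, 6, 5, 5, 5, 4, 3, 2, 1, 1, 0]
L1 error = sum of tail = 54.

54


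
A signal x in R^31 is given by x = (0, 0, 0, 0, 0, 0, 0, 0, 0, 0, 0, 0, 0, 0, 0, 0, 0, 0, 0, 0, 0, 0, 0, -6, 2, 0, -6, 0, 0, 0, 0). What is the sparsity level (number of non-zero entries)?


Non-zero positions: [23, 24, 26].
Sparsity = 3.

3


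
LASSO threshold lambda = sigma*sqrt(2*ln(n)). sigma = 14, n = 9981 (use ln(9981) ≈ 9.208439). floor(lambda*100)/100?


ln(9981) ≈ 9.208439.
2*ln(n) ≈ 18.416878.
sqrt(2*ln(n)) ≈ sqrt(18.416878) ≈ 4.291489.
lambda ≈ 14*4.291489 = 60.080846.
floor(lambda*100)/100 = 60.08.

60.08


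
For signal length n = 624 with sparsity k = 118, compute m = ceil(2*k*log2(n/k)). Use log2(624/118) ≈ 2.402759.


log2(n/k) = log2(624/118) ≈ 2.402759.
2*k*log2(n/k) ≈ 2*118*2.402759 = 567.051124.
m = ceil(567.051124) = 568.

568


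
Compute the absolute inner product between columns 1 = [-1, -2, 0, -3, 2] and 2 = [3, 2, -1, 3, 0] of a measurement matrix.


Inner product: -1*3 + -2*2 + 0*-1 + -3*3 + 2*0
Products: [-3, -4, 0, -9, 0]
Sum = -16.
|dot| = 16.

16


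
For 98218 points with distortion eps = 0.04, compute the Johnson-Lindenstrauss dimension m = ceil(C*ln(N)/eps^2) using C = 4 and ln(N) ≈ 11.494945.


ln(98218) ≈ 11.494945.
eps^2 = 0.04^2 = 0.0016.
C*ln(N)/eps^2 ≈ 4*11.494945/0.0016 ≈ 28737.3625.
m = ceil(28737.3625) = 28738.

28738


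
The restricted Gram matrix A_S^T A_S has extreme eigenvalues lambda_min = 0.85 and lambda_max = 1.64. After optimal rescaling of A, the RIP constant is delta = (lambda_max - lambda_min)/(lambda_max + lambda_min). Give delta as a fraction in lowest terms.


lambda_max - lambda_min = 1.64 - 0.85 = 0.79.
lambda_max + lambda_min = 1.64 + 0.85 = 2.49.
delta = 0.79/2.49 = 79/249.

79/249


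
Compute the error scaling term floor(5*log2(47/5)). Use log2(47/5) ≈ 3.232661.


log2(n/k) = log2(47/5) ≈ 3.232661.
k*log2(n/k) ≈ 5*3.232661 = 16.163305.
floor(16.163305) = 16.

16


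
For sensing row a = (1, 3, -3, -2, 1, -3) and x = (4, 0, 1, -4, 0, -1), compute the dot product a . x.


Non-zero terms: ['1*4', '-3*1', '-2*-4', '-3*-1']
Products: [4, -3, 8, 3]
y = sum = 12.

12


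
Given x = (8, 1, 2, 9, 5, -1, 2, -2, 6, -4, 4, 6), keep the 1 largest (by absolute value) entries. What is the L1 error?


Sorted |x_i| descending: [9, 8, 6, 6, 5, 4, 4, 2, 2, 2, 1, 1]
Keep top 1: [9]
Tail entries: [8, 6, 6, 5, 4, 4, 2, 2, 2, 1, 1]
L1 error = sum of tail = 41.

41


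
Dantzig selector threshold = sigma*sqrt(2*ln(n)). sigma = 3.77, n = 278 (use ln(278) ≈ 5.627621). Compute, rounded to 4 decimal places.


ln(278) ≈ 5.627621.
2*ln(n) ≈ 11.255242.
sqrt(2*ln(n)) ≈ sqrt(11.255242) ≈ 3.354883.
threshold ≈ 3.77*3.354883 = 12.64790891 ≈ 12.6479.

12.6479


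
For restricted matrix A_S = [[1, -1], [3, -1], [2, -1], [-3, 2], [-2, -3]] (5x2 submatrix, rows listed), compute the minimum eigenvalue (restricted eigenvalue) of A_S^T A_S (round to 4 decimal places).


A_S^T A_S = [[27, -6], [-6, 16]].
trace = 43.
det = 396.
disc = trace^2 - 4*det = 1849 - 4*396 = 265.
sqrt(265) ≈ 16.278821.
lam_min = (43 - sqrt(265))/2 ≈ (43 - 16.278821)/2 = 13.3605895 ≈ 13.3606.

13.3606


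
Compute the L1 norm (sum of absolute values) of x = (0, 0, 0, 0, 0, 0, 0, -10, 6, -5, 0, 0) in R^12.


Non-zero entries: [(7, -10), (8, 6), (9, -5)]
Absolute values: [10, 6, 5]
||x||_1 = sum = 21.

21


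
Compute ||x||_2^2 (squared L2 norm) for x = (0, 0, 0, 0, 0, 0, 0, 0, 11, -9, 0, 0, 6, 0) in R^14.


Non-zero entries: [(8, 11), (9, -9), (12, 6)]
Squares: [121, 81, 36]
||x||_2^2 = sum = 238.

238


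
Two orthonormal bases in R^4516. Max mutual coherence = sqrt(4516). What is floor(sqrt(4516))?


67^2 = 4489 <= 4516 < 4624 = 68^2, so 67 <= sqrt(4516) < 68.
floor(sqrt(4516)) = 67.

67


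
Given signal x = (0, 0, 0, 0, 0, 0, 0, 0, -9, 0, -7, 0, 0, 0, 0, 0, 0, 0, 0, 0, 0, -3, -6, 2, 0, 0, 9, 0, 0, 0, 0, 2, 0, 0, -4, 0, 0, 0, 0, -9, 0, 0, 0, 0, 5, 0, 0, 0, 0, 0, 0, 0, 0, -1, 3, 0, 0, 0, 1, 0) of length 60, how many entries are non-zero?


Non-zero positions: [8, 10, 21, 22, 23, 26, 31, 34, 39, 44, 53, 54, 58].
Sparsity = 13.

13


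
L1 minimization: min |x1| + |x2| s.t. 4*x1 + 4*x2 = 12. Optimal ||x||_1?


Axis intercepts:
  x1 = 3, x2 = 0: L1 = 3
  x1 = 0, x2 = 3: L1 = 3
x* = (3, 0)
||x*||_1 = 3.

3


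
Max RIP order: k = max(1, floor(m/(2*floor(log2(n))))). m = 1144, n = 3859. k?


floor(log2(3859)) = 11.
2*11 = 22.
m/(2*floor(log2(n))) = 1144/22 ≈ 52.0.
floor = 52.
k = max(1, 52) = 52.

52


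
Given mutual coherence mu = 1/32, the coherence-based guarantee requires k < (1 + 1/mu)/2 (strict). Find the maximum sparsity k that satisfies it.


1/mu = 32.
1 + 1/mu = 33.
(1 + 1/mu)/2 = 16.5 is not an integer, so k_max = floor(16.5) = 16.

16


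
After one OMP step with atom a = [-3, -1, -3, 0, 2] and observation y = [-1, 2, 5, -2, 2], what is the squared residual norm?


a^T a = 23.
a^T y = -10.
coeff = -10/23 = -10/23.
||r||^2 = 774/23.

774/23


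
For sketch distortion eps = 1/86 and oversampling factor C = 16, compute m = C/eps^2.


1/eps = 86.
(1/eps)^2 = 7396.
m = 16*7396 = 118336.

118336


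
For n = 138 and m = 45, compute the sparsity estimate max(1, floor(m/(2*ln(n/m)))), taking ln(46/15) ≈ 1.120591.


n/m = 138/45 = 46/15.
ln(n/m) ≈ 1.120591.
2*ln(n/m) ≈ 2.241182.
m/(2*ln(n/m)) ≈ 45/2.241182 ≈ 20.0787.
floor = 20.
k_max = max(1, 20) = 20.

20


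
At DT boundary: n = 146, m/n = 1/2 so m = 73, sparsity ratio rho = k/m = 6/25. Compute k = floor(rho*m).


m = 1/2*146 = 73.
rho = 6/25.
rho*m = 6/25*73 = 17.52.
k = floor(17.52) = 17.

17


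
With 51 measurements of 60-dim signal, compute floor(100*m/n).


100*m/n = 100*51/60 ≈ 85.0.
floor = 85.

85


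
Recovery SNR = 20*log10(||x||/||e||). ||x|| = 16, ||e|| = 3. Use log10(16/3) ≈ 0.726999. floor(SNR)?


||x||/||e|| = 16/3.
log10(16/3) ≈ 0.726999.
20*log10(||x||/||e||) ≈ 20*0.726999 = 14.53998.
floor(14.53998) = 14.

14


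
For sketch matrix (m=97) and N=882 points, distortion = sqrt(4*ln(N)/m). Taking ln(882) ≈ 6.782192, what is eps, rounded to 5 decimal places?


ln(882) ≈ 6.782192.
4*ln(N)/m ≈ 4*6.782192/97 ≈ 0.27967802.
eps = sqrt(0.27967802) ≈ 0.5288459 ≈ 0.52885.

0.52885


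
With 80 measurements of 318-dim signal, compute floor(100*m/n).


100*m/n = 100*80/318 ≈ 25.1572.
floor = 25.

25


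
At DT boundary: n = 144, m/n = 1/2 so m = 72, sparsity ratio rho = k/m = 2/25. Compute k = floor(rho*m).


m = 1/2*144 = 72.
rho = 2/25.
rho*m = 2/25*72 = 5.76.
k = floor(5.76) = 5.

5


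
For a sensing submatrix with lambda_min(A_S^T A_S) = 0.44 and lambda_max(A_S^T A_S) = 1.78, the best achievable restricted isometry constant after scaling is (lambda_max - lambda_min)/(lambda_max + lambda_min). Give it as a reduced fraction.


lambda_max - lambda_min = 1.78 - 0.44 = 1.34.
lambda_max + lambda_min = 1.78 + 0.44 = 2.22.
delta = 1.34/2.22 = 134/222 = 67/111.

67/111


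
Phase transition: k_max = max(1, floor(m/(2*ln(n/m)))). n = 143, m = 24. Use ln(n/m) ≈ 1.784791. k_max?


n/m = 143/24.
ln(n/m) ≈ 1.784791.
2*ln(n/m) ≈ 3.569582.
m/(2*ln(n/m)) ≈ 24/3.569582 ≈ 6.7235.
floor = 6.
k_max = max(1, 6) = 6.

6


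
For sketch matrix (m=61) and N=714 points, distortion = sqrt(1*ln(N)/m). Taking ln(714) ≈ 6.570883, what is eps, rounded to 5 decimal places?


ln(714) ≈ 6.570883.
1*ln(N)/m ≈ 1*6.570883/61 ≈ 0.10771939.
eps = sqrt(0.10771939) ≈ 0.3282063 ≈ 0.32821.

0.32821


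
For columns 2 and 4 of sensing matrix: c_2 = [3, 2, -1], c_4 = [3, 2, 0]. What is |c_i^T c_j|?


Inner product: 3*3 + 2*2 + -1*0
Products: [9, 4, 0]
Sum = 13.
|dot| = 13.

13


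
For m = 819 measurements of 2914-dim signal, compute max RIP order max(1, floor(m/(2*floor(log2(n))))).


floor(log2(2914)) = 11.
2*11 = 22.
m/(2*floor(log2(n))) = 819/22 ≈ 37.2273.
floor = 37.
k = max(1, 37) = 37.

37


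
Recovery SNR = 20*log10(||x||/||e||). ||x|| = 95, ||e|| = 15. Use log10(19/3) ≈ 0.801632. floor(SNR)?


||x||/||e|| = 95/15 = 19/3.
log10(19/3) ≈ 0.801632.
20*log10(||x||/||e||) ≈ 20*0.801632 = 16.03264.
floor(16.03264) = 16.

16


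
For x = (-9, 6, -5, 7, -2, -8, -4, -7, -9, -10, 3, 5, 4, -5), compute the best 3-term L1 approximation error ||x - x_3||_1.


Sorted |x_i| descending: [10, 9, 9, 8, 7, 7, 6, 5, 5, 5, 4, 4, 3, 2]
Keep top 3: [10, 9, 9]
Tail entries: [8, 7, 7, 6, 5, 5, 5, 4, 4, 3, 2]
L1 error = sum of tail = 56.

56


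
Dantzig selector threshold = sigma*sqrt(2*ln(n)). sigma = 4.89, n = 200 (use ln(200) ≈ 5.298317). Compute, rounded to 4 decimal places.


ln(200) ≈ 5.298317.
2*ln(n) ≈ 10.596634.
sqrt(2*ln(n)) ≈ sqrt(10.596634) ≈ 3.255247.
threshold ≈ 4.89*3.255247 = 15.91815783 ≈ 15.9182.

15.9182


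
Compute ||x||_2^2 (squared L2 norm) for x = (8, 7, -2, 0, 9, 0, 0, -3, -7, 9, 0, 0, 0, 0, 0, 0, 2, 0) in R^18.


Non-zero entries: [(0, 8), (1, 7), (2, -2), (4, 9), (7, -3), (8, -7), (9, 9), (16, 2)]
Squares: [64, 49, 4, 81, 9, 49, 81, 4]
||x||_2^2 = sum = 341.

341


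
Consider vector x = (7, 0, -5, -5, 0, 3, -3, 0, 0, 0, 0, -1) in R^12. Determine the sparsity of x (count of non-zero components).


Non-zero positions: [0, 2, 3, 5, 6, 11].
Sparsity = 6.

6


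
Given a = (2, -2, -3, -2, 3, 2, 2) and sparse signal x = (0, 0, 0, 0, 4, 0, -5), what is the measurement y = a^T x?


Non-zero terms: ['3*4', '2*-5']
Products: [12, -10]
y = sum = 2.

2


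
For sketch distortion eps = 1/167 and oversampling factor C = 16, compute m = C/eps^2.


1/eps = 167.
(1/eps)^2 = 27889.
m = 16*27889 = 446224.

446224


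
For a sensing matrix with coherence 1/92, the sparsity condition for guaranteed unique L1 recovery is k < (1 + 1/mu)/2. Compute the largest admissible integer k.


1/mu = 92.
1 + 1/mu = 93.
(1 + 1/mu)/2 = 46.5 is not an integer, so k_max = floor(46.5) = 46.

46


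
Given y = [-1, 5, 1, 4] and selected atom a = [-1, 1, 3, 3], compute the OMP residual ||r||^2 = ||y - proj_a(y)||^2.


a^T a = 20.
a^T y = 21.
coeff = 21/20 = 21/20.
||r||^2 = 419/20.

419/20


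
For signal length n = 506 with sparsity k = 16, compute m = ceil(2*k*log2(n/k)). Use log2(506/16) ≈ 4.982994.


log2(n/k) = log2(506/16) ≈ 4.982994.
2*k*log2(n/k) ≈ 2*16*4.982994 = 159.455808.
m = ceil(159.455808) = 160.

160


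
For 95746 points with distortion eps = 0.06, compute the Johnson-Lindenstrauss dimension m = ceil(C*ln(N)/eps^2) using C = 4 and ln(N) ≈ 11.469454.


ln(95746) ≈ 11.469454.
eps^2 = 0.06^2 = 0.0036.
C*ln(N)/eps^2 ≈ 4*11.469454/0.0036 ≈ 12743.8378.
m = ceil(12743.8378) = 12744.

12744


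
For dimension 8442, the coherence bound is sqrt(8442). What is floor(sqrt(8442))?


91^2 = 8281 <= 8442 < 8464 = 92^2, so 91 <= sqrt(8442) < 92.
floor(sqrt(8442)) = 91.

91


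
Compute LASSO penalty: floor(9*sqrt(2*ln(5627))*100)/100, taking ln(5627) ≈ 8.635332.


ln(5627) ≈ 8.635332.
2*ln(n) ≈ 17.270664.
sqrt(2*ln(n)) ≈ sqrt(17.270664) ≈ 4.155799.
lambda ≈ 9*4.155799 = 37.402191.
floor(lambda*100)/100 = 37.40.

37.40


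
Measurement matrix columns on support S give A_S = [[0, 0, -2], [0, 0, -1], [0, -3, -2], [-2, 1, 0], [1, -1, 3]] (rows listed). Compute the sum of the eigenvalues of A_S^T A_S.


Sum of eigenvalues of A_S^T A_S = trace(A_S^T A_S) = sum of squared column norms of A_S.
A_S^T A_S diagonal: [5, 11, 18].
trace = 5 + 11 + 18 = 34.

34


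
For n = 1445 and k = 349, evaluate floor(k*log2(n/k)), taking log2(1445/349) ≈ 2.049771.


log2(n/k) = log2(1445/349) ≈ 2.049771.
k*log2(n/k) ≈ 349*2.049771 = 715.370079.
floor(715.370079) = 715.

715


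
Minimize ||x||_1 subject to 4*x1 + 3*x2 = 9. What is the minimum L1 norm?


Axis intercepts:
  x1 = 9/4, x2 = 0: L1 = 9/4
  x1 = 0, x2 = 3: L1 = 3
x* = (9/4, 0)
||x*||_1 = 9/4.

9/4


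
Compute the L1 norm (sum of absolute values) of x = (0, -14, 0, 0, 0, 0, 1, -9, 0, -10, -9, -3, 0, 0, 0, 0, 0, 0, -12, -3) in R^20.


Non-zero entries: [(1, -14), (6, 1), (7, -9), (9, -10), (10, -9), (11, -3), (18, -12), (19, -3)]
Absolute values: [14, 1, 9, 10, 9, 3, 12, 3]
||x||_1 = sum = 61.

61


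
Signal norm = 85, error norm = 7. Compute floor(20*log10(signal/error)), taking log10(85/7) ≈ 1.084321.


||x||/||e|| = 85/7.
log10(85/7) ≈ 1.084321.
20*log10(||x||/||e||) ≈ 20*1.084321 = 21.68642.
floor(21.68642) = 21.

21


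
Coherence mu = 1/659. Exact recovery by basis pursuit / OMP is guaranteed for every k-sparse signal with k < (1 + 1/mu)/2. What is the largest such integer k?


1/mu = 659.
1 + 1/mu = 660.
(1 + 1/mu)/2 = 330 is an integer and the inequality is strict, so k_max = 330 - 1 = 329.

329


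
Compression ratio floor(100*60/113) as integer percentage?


100*m/n = 100*60/113 ≈ 53.0973.
floor = 53.

53


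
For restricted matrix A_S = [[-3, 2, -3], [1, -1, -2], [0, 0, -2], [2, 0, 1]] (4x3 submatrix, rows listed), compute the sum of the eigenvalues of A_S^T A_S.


Sum of eigenvalues of A_S^T A_S = trace(A_S^T A_S) = sum of squared column norms of A_S.
A_S^T A_S diagonal: [14, 5, 18].
trace = 14 + 5 + 18 = 37.

37


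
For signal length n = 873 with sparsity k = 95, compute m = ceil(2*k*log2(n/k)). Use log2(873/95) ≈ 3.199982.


log2(n/k) = log2(873/95) ≈ 3.199982.
2*k*log2(n/k) ≈ 2*95*3.199982 = 607.99658.
m = ceil(607.99658) = 608.

608


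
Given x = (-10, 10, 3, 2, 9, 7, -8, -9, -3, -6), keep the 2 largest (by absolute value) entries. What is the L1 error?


Sorted |x_i| descending: [10, 10, 9, 9, 8, 7, 6, 3, 3, 2]
Keep top 2: [10, 10]
Tail entries: [9, 9, 8, 7, 6, 3, 3, 2]
L1 error = sum of tail = 47.

47


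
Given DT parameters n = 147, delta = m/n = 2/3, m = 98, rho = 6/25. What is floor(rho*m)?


m = 2/3*147 = 98.
rho = 6/25.
rho*m = 6/25*98 = 23.52.
k = floor(23.52) = 23.

23


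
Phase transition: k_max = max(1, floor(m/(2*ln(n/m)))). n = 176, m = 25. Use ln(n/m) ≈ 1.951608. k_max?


n/m = 176/25.
ln(n/m) ≈ 1.951608.
2*ln(n/m) ≈ 3.903216.
m/(2*ln(n/m)) ≈ 25/3.903216 ≈ 6.405.
floor = 6.
k_max = max(1, 6) = 6.

6


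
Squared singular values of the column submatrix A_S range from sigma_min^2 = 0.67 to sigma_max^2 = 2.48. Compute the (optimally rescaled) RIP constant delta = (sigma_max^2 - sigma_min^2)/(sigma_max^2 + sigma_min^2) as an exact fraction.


lambda_max - lambda_min = 2.48 - 0.67 = 1.81.
lambda_max + lambda_min = 2.48 + 0.67 = 3.15.
delta = 1.81/3.15 = 181/315.

181/315


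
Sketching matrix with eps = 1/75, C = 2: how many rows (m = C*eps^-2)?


1/eps = 75.
(1/eps)^2 = 5625.
m = 2*5625 = 11250.

11250


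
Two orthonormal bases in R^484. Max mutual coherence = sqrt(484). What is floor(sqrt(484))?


22^2 = 484 <= 484 < 529 = 23^2, so 22 <= sqrt(484) < 23.
floor(sqrt(484)) = 22.

22


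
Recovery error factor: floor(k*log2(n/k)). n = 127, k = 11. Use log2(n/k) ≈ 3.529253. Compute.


log2(n/k) = log2(127/11) ≈ 3.529253.
k*log2(n/k) ≈ 11*3.529253 = 38.821783.
floor(38.821783) = 38.

38


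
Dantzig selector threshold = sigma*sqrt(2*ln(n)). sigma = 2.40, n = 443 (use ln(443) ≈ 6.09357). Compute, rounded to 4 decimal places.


ln(443) ≈ 6.09357.
2*ln(n) ≈ 12.18714.
sqrt(2*ln(n)) ≈ sqrt(12.18714) ≈ 3.491008.
threshold ≈ 2.40*3.491008 = 8.3784192 ≈ 8.3784.

8.3784


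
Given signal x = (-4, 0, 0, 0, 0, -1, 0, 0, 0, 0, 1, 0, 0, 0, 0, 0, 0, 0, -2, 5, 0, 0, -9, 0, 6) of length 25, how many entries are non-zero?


Non-zero positions: [0, 5, 10, 18, 19, 22, 24].
Sparsity = 7.

7


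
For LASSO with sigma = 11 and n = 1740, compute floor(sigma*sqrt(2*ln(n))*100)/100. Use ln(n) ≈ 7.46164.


ln(1740) ≈ 7.46164.
2*ln(n) ≈ 14.92328.
sqrt(2*ln(n)) ≈ sqrt(14.92328) ≈ 3.863066.
lambda ≈ 11*3.863066 = 42.493726.
floor(lambda*100)/100 = 42.49.

42.49


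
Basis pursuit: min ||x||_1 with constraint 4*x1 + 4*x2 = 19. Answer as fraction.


Axis intercepts:
  x1 = 19/4, x2 = 0: L1 = 19/4
  x1 = 0, x2 = 19/4: L1 = 19/4
x* = (19/4, 0)
||x*||_1 = 19/4.

19/4


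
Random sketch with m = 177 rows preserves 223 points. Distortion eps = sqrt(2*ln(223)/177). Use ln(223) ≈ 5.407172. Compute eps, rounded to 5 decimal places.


ln(223) ≈ 5.407172.
2*ln(N)/m ≈ 2*5.407172/177 ≈ 0.06109799.
eps = sqrt(0.06109799) ≈ 0.2471801 ≈ 0.24718.

0.24718


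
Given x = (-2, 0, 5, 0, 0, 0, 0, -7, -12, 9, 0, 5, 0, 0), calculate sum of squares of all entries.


Non-zero entries: [(0, -2), (2, 5), (7, -7), (8, -12), (9, 9), (11, 5)]
Squares: [4, 25, 49, 144, 81, 25]
||x||_2^2 = sum = 328.

328


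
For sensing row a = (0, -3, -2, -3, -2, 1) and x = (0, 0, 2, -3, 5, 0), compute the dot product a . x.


Non-zero terms: ['-2*2', '-3*-3', '-2*5']
Products: [-4, 9, -10]
y = sum = -5.

-5


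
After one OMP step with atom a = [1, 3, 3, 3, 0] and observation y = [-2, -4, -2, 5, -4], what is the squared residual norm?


a^T a = 28.
a^T y = -5.
coeff = -5/28 = -5/28.
||r||^2 = 1795/28.

1795/28


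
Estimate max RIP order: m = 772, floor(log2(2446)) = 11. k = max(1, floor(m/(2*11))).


floor(log2(2446)) = 11.
2*11 = 22.
m/(2*floor(log2(n))) = 772/22 ≈ 35.0909.
floor = 35.
k = max(1, 35) = 35.

35


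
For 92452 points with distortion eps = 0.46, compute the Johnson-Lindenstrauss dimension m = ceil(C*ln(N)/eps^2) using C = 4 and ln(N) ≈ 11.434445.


ln(92452) ≈ 11.434445.
eps^2 = 0.46^2 = 0.2116.
C*ln(N)/eps^2 ≈ 4*11.434445/0.2116 ≈ 216.1521.
m = ceil(216.1521) = 217.

217


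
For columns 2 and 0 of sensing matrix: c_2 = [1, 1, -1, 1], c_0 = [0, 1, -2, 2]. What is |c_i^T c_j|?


Inner product: 1*0 + 1*1 + -1*-2 + 1*2
Products: [0, 1, 2, 2]
Sum = 5.
|dot| = 5.

5


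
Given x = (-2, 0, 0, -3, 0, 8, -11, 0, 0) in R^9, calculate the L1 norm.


Non-zero entries: [(0, -2), (3, -3), (5, 8), (6, -11)]
Absolute values: [2, 3, 8, 11]
||x||_1 = sum = 24.

24


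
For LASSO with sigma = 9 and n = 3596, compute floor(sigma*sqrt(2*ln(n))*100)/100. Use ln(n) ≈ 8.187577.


ln(3596) ≈ 8.187577.
2*ln(n) ≈ 16.375154.
sqrt(2*ln(n)) ≈ sqrt(16.375154) ≈ 4.046623.
lambda ≈ 9*4.046623 = 36.419607.
floor(lambda*100)/100 = 36.41.

36.41


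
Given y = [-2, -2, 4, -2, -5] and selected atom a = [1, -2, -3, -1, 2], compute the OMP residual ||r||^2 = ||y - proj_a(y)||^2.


a^T a = 19.
a^T y = -18.
coeff = -18/19 = -18/19.
||r||^2 = 683/19.

683/19


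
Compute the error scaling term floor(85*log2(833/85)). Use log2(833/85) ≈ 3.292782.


log2(n/k) = log2(833/85) ≈ 3.292782.
k*log2(n/k) ≈ 85*3.292782 = 279.88647.
floor(279.88647) = 279.

279


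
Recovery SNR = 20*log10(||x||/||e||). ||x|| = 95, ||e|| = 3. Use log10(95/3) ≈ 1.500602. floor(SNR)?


||x||/||e|| = 95/3.
log10(95/3) ≈ 1.500602.
20*log10(||x||/||e||) ≈ 20*1.500602 = 30.01204.
floor(30.01204) = 30.

30


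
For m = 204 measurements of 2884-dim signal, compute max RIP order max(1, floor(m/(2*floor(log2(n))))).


floor(log2(2884)) = 11.
2*11 = 22.
m/(2*floor(log2(n))) = 204/22 ≈ 9.2727.
floor = 9.
k = max(1, 9) = 9.

9


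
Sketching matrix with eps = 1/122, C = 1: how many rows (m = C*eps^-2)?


1/eps = 122.
(1/eps)^2 = 14884.
m = 1*14884 = 14884.

14884


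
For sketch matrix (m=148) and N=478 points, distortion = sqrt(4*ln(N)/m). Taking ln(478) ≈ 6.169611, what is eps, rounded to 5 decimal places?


ln(478) ≈ 6.169611.
4*ln(N)/m ≈ 4*6.169611/148 ≈ 0.16674624.
eps = sqrt(0.16674624) ≈ 0.4083457 ≈ 0.40835.

0.40835


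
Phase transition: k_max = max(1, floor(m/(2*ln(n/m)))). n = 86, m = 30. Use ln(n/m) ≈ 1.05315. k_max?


n/m = 86/30 = 43/15.
ln(n/m) ≈ 1.05315.
2*ln(n/m) ≈ 2.1063.
m/(2*ln(n/m)) ≈ 30/2.1063 ≈ 14.243.
floor = 14.
k_max = max(1, 14) = 14.

14


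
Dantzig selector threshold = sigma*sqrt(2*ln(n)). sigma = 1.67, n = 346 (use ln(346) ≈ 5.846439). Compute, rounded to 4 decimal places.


ln(346) ≈ 5.846439.
2*ln(n) ≈ 11.692878.
sqrt(2*ln(n)) ≈ sqrt(11.692878) ≈ 3.419485.
threshold ≈ 1.67*3.419485 = 5.71053995 ≈ 5.7105.

5.7105


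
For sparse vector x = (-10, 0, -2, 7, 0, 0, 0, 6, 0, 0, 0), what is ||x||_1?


Non-zero entries: [(0, -10), (2, -2), (3, 7), (7, 6)]
Absolute values: [10, 2, 7, 6]
||x||_1 = sum = 25.

25


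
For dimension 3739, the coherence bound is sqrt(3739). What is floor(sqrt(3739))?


61^2 = 3721 <= 3739 < 3844 = 62^2, so 61 <= sqrt(3739) < 62.
floor(sqrt(3739)) = 61.

61


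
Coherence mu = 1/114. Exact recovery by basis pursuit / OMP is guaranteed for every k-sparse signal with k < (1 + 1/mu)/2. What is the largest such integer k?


1/mu = 114.
1 + 1/mu = 115.
(1 + 1/mu)/2 = 57.5 is not an integer, so k_max = floor(57.5) = 57.

57


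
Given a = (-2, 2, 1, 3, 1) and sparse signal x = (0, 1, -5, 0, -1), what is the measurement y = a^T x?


Non-zero terms: ['2*1', '1*-5', '1*-1']
Products: [2, -5, -1]
y = sum = -4.

-4


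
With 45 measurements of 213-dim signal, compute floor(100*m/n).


100*m/n = 100*45/213 ≈ 21.1268.
floor = 21.

21


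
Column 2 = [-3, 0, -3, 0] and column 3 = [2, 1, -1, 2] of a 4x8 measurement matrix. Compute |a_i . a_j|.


Inner product: -3*2 + 0*1 + -3*-1 + 0*2
Products: [-6, 0, 3, 0]
Sum = -3.
|dot| = 3.

3


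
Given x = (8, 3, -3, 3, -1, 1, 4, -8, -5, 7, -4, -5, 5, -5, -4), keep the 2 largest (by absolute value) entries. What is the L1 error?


Sorted |x_i| descending: [8, 8, 7, 5, 5, 5, 5, 4, 4, 4, 3, 3, 3, 1, 1]
Keep top 2: [8, 8]
Tail entries: [7, 5, 5, 5, 5, 4, 4, 4, 3, 3, 3, 1, 1]
L1 error = sum of tail = 50.

50


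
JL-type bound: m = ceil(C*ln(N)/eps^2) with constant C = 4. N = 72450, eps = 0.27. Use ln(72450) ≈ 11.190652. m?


ln(72450) ≈ 11.190652.
eps^2 = 0.27^2 = 0.0729.
C*ln(N)/eps^2 ≈ 4*11.190652/0.0729 ≈ 614.0275.
m = ceil(614.0275) = 615.

615


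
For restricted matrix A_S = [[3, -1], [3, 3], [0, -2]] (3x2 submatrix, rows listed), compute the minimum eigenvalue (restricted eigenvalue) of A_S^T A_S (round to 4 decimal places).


A_S^T A_S = [[18, 6], [6, 14]].
trace = 32.
det = 216.
disc = trace^2 - 4*det = 1024 - 4*216 = 160.
sqrt(160) ≈ 12.649111.
lam_min = (32 - sqrt(160))/2 ≈ (32 - 12.649111)/2 = 9.6754445 ≈ 9.6754.

9.6754


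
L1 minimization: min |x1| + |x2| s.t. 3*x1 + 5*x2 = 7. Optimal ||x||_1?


Axis intercepts:
  x1 = 7/3, x2 = 0: L1 = 7/3
  x1 = 0, x2 = 7/5: L1 = 7/5
x* = (0, 7/5)
||x*||_1 = 7/5.

7/5


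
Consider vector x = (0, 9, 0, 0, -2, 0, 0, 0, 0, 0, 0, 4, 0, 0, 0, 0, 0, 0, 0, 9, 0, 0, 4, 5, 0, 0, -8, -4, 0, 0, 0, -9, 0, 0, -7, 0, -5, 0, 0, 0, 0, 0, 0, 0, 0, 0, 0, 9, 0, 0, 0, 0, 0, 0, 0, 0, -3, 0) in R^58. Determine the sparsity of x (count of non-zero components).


Non-zero positions: [1, 4, 11, 19, 22, 23, 26, 27, 31, 34, 36, 47, 56].
Sparsity = 13.

13


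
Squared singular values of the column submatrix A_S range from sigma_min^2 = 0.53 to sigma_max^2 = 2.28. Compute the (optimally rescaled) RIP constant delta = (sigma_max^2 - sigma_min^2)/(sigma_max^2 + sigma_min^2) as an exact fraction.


lambda_max - lambda_min = 2.28 - 0.53 = 1.75.
lambda_max + lambda_min = 2.28 + 0.53 = 2.81.
delta = 1.75/2.81 = 175/281.

175/281


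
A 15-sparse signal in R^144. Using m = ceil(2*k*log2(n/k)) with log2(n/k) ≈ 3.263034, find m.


log2(n/k) = log2(144/15) ≈ 3.263034.
2*k*log2(n/k) ≈ 2*15*3.263034 = 97.89102.
m = ceil(97.89102) = 98.

98


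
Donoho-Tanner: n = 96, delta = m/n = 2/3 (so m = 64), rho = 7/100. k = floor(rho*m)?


m = 2/3*96 = 64.
rho = 7/100.
rho*m = 7/100*64 = 4.48.
k = floor(4.48) = 4.

4


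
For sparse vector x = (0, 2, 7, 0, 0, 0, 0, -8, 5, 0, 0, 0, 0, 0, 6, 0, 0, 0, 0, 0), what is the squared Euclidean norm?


Non-zero entries: [(1, 2), (2, 7), (7, -8), (8, 5), (14, 6)]
Squares: [4, 49, 64, 25, 36]
||x||_2^2 = sum = 178.

178


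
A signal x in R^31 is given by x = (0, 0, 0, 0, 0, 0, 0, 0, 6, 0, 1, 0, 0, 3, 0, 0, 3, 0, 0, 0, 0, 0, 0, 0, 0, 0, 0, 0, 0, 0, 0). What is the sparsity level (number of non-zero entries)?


Non-zero positions: [8, 10, 13, 16].
Sparsity = 4.

4


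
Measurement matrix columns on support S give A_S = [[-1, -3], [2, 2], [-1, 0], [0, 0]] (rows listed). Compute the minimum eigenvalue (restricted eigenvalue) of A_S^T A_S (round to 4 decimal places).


A_S^T A_S = [[6, 7], [7, 13]].
trace = 19.
det = 29.
disc = trace^2 - 4*det = 361 - 4*29 = 245.
sqrt(245) ≈ 15.652476.
lam_min = (19 - sqrt(245))/2 ≈ (19 - 15.652476)/2 = 1.673762 ≈ 1.6738.

1.6738


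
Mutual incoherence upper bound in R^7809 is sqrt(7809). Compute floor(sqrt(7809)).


88^2 = 7744 <= 7809 < 7921 = 89^2, so 88 <= sqrt(7809) < 89.
floor(sqrt(7809)) = 88.

88


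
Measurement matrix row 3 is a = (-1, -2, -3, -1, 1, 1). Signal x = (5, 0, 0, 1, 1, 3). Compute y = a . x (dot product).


Non-zero terms: ['-1*5', '-1*1', '1*1', '1*3']
Products: [-5, -1, 1, 3]
y = sum = -2.

-2


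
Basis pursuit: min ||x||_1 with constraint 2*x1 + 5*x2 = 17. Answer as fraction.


Axis intercepts:
  x1 = 17/2, x2 = 0: L1 = 17/2
  x1 = 0, x2 = 17/5: L1 = 17/5
x* = (0, 17/5)
||x*||_1 = 17/5.

17/5


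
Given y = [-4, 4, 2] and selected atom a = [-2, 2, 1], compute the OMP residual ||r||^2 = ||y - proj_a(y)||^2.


a^T a = 9.
a^T y = 18.
coeff = 18/9 = 2.
||r||^2 = 0.

0


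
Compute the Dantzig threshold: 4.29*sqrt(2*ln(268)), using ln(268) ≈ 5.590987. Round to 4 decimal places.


ln(268) ≈ 5.590987.
2*ln(n) ≈ 11.181974.
sqrt(2*ln(n)) ≈ sqrt(11.181974) ≈ 3.343946.
threshold ≈ 4.29*3.343946 = 14.34552834 ≈ 14.3455.

14.3455


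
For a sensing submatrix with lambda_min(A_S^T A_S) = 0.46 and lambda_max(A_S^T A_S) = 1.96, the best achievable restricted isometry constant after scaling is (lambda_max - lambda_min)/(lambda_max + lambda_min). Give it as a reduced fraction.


lambda_max - lambda_min = 1.96 - 0.46 = 1.50.
lambda_max + lambda_min = 1.96 + 0.46 = 2.42.
delta = 1.50/2.42 = 150/242 = 75/121.

75/121


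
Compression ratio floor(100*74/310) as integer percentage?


100*m/n = 100*74/310 ≈ 23.871.
floor = 23.

23


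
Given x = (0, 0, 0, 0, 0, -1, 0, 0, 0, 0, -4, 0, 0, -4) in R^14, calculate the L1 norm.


Non-zero entries: [(5, -1), (10, -4), (13, -4)]
Absolute values: [1, 4, 4]
||x||_1 = sum = 9.

9


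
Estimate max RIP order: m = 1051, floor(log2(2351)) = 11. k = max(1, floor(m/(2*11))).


floor(log2(2351)) = 11.
2*11 = 22.
m/(2*floor(log2(n))) = 1051/22 ≈ 47.7727.
floor = 47.
k = max(1, 47) = 47.

47


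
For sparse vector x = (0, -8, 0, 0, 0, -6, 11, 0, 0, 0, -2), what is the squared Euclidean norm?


Non-zero entries: [(1, -8), (5, -6), (6, 11), (10, -2)]
Squares: [64, 36, 121, 4]
||x||_2^2 = sum = 225.

225


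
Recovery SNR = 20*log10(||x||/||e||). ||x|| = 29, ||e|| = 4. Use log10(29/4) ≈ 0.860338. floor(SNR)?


||x||/||e|| = 29/4.
log10(29/4) ≈ 0.860338.
20*log10(||x||/||e||) ≈ 20*0.860338 = 17.20676.
floor(17.20676) = 17.

17


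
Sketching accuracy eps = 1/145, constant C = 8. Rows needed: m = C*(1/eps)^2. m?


1/eps = 145.
(1/eps)^2 = 21025.
m = 8*21025 = 168200.

168200


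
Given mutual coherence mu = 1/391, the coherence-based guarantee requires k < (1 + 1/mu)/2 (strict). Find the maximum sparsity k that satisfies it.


1/mu = 391.
1 + 1/mu = 392.
(1 + 1/mu)/2 = 196 is an integer and the inequality is strict, so k_max = 196 - 1 = 195.

195


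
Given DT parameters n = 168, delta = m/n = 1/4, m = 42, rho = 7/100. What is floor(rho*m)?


m = 1/4*168 = 42.
rho = 7/100.
rho*m = 7/100*42 = 2.94.
k = floor(2.94) = 2.

2


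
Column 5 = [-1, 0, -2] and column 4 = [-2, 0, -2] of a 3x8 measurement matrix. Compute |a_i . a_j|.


Inner product: -1*-2 + 0*0 + -2*-2
Products: [2, 0, 4]
Sum = 6.
|dot| = 6.

6


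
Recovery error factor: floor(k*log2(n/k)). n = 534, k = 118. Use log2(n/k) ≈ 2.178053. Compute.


log2(n/k) = log2(534/118) ≈ 2.178053.
k*log2(n/k) ≈ 118*2.178053 = 257.010254.
floor(257.010254) = 257.

257


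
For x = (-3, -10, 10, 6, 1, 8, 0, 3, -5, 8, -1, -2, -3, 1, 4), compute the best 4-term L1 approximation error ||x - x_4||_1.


Sorted |x_i| descending: [10, 10, 8, 8, 6, 5, 4, 3, 3, 3, 2, 1, 1, 1, 0]
Keep top 4: [10, 10, 8, 8]
Tail entries: [6, 5, 4, 3, 3, 3, 2, 1, 1, 1, 0]
L1 error = sum of tail = 29.

29
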